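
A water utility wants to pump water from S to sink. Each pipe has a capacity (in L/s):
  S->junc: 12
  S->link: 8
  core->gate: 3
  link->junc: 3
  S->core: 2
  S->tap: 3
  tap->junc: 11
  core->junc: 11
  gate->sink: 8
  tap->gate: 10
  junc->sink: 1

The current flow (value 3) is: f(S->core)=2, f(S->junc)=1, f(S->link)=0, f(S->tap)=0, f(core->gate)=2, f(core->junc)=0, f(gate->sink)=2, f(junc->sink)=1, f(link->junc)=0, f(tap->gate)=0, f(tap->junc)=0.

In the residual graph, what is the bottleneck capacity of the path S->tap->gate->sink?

Residual capacities along the path: S->tap: 3, tap->gate: 10, gate->sink: 6.
Minimum is 3.

3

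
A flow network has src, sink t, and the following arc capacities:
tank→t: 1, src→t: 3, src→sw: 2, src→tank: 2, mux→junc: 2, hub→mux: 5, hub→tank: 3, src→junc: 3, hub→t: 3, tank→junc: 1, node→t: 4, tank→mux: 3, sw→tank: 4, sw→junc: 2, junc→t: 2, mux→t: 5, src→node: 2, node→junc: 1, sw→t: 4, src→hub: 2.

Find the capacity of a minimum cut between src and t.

13

Max flow = 13 (via 7 augmenting paths).
In the residual at optimum, the set reachable from src is {junc, src}.
Cut edges: src→sw (cap 2), src→hub (cap 2), src→tank (cap 2), src→node (cap 2), src→t (cap 3), junc→t (cap 2). Sum = 13.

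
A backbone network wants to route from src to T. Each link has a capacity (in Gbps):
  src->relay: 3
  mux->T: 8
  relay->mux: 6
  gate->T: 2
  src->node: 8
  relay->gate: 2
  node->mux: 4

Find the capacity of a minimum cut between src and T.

Max flow = 7 (via 2 augmenting paths).
In the residual at optimum, the set reachable from src is {node, src}.
Cut edges: src->relay (cap 3), node->mux (cap 4). Sum = 7.

7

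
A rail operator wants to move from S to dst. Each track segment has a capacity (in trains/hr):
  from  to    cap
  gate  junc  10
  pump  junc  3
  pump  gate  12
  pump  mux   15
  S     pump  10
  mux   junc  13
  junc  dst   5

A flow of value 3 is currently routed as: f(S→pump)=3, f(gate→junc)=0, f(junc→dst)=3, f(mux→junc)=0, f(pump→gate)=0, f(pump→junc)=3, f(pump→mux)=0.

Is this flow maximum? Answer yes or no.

No

Residual path S→pump→gate→junc→dst has bottleneck 2 > 0.
Pushing 2 along it raises the flow to 5, so the given flow is not maximum.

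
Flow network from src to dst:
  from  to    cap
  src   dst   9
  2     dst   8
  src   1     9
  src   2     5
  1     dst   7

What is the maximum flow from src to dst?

21

Augment src->dst: bottleneck 9. Total 9.
Augment src->1->dst: bottleneck 7. Total 16.
Augment src->2->dst: bottleneck 5. Total 21.
No augmenting path remains in the residual graph.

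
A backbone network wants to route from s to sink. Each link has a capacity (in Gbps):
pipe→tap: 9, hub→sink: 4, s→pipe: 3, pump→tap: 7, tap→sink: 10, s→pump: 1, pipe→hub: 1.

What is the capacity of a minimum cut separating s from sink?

Max flow = 4 (via 3 augmenting paths).
In the residual at optimum, the set reachable from s is {s}.
Cut edges: s→pipe (cap 3), s→pump (cap 1). Sum = 4.

4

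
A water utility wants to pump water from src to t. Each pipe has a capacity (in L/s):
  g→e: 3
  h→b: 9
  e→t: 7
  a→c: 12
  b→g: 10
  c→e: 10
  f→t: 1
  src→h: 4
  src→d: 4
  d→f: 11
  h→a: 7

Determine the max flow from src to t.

5

Augment src→d→f→t: bottleneck 1. Total 1.
Augment src→h→b→g→e→t: bottleneck 3. Total 4.
Augment src→h→a→c→e→t: bottleneck 1. Total 5.
No augmenting path remains in the residual graph.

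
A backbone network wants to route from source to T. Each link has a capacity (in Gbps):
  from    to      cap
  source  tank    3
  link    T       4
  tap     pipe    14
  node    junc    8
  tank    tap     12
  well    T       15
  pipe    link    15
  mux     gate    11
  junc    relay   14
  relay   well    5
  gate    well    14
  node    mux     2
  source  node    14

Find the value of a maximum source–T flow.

Augment source->node->mux->gate->well->T: bottleneck 2. Total 2.
Augment source->node->junc->relay->well->T: bottleneck 5. Total 7.
Augment source->tank->tap->pipe->link->T: bottleneck 3. Total 10.
No augmenting path remains in the residual graph.

10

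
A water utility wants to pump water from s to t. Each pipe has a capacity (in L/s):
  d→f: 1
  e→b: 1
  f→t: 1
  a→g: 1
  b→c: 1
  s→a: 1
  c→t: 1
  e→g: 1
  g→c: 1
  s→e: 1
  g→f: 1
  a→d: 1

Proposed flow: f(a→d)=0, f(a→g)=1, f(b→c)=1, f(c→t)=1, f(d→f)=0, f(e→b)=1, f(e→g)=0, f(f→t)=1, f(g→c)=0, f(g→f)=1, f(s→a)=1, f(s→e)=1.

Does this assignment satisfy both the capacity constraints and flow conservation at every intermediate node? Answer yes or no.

Yes

Every edge has 0 ≤ f(e) ≤ cap(e).
At each intermediate node, inflow equals outflow.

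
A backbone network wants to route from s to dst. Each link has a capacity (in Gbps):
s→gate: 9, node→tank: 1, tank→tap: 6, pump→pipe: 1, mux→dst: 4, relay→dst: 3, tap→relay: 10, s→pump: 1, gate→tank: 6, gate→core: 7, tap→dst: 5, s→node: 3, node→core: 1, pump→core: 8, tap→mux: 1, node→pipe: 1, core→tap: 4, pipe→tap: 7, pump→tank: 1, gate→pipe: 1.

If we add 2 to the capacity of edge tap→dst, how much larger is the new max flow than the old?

Original max flow = 9.
After raising cap(tap→dst), augmenting paths through that edge carry 2 more units.
New max flow = 11. Increase = 2.

2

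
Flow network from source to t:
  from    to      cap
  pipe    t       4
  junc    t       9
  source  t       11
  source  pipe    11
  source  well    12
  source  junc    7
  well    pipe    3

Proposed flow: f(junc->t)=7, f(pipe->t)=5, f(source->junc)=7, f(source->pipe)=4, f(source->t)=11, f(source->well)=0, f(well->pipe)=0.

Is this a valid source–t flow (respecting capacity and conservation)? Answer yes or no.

Capacity violated on pipe->t: flow 5 > capacity 4.

No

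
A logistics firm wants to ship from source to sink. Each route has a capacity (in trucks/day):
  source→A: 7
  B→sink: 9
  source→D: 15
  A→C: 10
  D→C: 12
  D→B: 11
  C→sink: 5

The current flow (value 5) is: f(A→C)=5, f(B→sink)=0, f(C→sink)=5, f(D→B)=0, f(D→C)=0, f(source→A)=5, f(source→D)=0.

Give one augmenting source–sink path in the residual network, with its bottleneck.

Residual along source→D→B→sink: source→D: 15, D→B: 11, B→sink: 9.
Bottleneck = min = 9.

source→D→B→sink, bottleneck 9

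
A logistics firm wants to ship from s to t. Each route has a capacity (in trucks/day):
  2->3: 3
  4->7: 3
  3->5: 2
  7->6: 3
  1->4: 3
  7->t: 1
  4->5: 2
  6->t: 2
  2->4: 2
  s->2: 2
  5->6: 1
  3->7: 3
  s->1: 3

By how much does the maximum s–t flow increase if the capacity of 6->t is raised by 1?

Original max flow = 3.
After raising cap(6->t), augmenting paths through that edge carry 1 more unit.
New max flow = 4. Increase = 1.

1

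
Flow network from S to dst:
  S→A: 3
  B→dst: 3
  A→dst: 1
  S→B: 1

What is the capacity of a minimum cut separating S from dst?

2

Max flow = 2 (via 2 augmenting paths).
In the residual at optimum, the set reachable from S is {A, S}.
Cut edges: S→B (cap 1), A→dst (cap 1). Sum = 2.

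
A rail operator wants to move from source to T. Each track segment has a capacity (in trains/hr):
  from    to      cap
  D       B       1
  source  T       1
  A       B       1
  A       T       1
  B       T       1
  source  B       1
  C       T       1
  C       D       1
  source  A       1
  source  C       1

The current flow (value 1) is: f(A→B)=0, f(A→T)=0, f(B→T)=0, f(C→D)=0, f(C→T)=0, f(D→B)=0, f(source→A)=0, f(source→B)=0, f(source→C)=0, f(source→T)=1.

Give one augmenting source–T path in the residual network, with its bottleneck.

source→A→T, bottleneck 1

Residual along source→A→T: source→A: 1, A→T: 1.
Bottleneck = min = 1.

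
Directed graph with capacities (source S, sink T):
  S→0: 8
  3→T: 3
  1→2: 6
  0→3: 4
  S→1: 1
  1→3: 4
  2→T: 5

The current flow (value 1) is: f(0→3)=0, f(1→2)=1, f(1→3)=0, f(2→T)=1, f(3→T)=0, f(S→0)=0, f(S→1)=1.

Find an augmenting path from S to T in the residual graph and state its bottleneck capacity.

S→0→3→T, bottleneck 3

Residual along S→0→3→T: S→0: 8, 0→3: 4, 3→T: 3.
Bottleneck = min = 3.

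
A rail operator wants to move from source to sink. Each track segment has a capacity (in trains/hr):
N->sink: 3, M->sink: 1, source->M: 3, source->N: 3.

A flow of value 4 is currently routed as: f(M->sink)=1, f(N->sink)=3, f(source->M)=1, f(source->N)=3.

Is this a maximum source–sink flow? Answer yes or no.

Residual reachable from source: {M, source}; sink is not reachable.
Saturated cut: source->N, M->sink with total capacity 4 = current flow value. Flow is maximum.

Yes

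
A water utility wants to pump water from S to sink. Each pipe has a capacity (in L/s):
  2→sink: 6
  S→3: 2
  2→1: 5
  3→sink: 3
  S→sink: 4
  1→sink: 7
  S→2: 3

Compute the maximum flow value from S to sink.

9

Augment S→sink: bottleneck 4. Total 4.
Augment S→2→sink: bottleneck 3. Total 7.
Augment S→3→sink: bottleneck 2. Total 9.
No augmenting path remains in the residual graph.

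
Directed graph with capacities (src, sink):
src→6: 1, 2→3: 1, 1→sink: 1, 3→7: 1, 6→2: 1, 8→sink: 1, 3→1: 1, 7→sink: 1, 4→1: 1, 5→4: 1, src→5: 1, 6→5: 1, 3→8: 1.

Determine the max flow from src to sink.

Augment src→5→4→1→sink: bottleneck 1. Total 1.
Augment src→6→2→3→8→sink: bottleneck 1. Total 2.
No augmenting path remains in the residual graph.

2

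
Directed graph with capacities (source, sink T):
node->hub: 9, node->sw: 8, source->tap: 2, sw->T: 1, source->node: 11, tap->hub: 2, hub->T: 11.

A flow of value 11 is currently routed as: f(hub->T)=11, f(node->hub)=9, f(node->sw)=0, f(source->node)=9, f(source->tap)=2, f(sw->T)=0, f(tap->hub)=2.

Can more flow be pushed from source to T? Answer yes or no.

Yes

Residual path source->node->sw->T has bottleneck 1 > 0.
Pushing 1 along it raises the flow to 12, so the given flow is not maximum.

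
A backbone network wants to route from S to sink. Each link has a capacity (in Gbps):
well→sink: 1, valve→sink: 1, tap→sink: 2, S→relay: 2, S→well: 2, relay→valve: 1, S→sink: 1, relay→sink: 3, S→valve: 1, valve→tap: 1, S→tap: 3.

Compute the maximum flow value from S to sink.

Augment S→sink: bottleneck 1. Total 1.
Augment S→relay→sink: bottleneck 2. Total 3.
Augment S→valve→sink: bottleneck 1. Total 4.
Augment S→tap→sink: bottleneck 2. Total 6.
Augment S→well→sink: bottleneck 1. Total 7.
No augmenting path remains in the residual graph.

7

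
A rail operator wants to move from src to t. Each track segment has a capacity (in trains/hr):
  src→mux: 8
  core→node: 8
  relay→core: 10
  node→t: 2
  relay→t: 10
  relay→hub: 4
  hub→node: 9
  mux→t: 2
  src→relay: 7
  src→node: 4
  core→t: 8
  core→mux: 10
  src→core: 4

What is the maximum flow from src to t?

15

Augment src→relay→t: bottleneck 7. Total 7.
Augment src→core→t: bottleneck 4. Total 11.
Augment src→mux→t: bottleneck 2. Total 13.
Augment src→node→t: bottleneck 2. Total 15.
No augmenting path remains in the residual graph.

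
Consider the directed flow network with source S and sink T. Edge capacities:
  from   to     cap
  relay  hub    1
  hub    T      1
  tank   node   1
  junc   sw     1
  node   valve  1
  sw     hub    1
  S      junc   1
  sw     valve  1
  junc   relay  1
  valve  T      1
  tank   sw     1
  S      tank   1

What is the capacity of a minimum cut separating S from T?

2

Max flow = 2 (via 2 augmenting paths).
In the residual at optimum, the set reachable from S is {S}.
Cut edges: S→tank (cap 1), S→junc (cap 1). Sum = 2.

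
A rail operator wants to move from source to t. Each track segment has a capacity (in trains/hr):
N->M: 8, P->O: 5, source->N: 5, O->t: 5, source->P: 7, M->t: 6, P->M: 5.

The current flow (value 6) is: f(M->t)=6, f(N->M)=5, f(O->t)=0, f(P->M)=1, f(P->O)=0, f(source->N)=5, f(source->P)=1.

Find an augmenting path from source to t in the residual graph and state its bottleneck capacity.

Residual along source->P->O->t: source->P: 6, P->O: 5, O->t: 5.
Bottleneck = min = 5.

source->P->O->t, bottleneck 5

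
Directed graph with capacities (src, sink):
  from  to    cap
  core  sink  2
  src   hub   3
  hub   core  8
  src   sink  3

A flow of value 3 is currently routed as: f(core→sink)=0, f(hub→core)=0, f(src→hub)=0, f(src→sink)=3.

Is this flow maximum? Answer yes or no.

Residual path src→hub→core→sink has bottleneck 2 > 0.
Pushing 2 along it raises the flow to 5, so the given flow is not maximum.

No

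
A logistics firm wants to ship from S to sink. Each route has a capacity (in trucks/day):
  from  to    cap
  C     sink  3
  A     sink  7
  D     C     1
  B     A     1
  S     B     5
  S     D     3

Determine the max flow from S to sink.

2

Augment S→B→A→sink: bottleneck 1. Total 1.
Augment S→D→C→sink: bottleneck 1. Total 2.
No augmenting path remains in the residual graph.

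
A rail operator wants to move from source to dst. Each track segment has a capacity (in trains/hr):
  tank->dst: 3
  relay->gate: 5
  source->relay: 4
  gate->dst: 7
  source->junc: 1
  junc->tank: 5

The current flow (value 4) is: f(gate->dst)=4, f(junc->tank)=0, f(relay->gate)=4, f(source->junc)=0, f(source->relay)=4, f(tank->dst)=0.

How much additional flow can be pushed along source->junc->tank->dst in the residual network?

1

Residual capacities along the path: source->junc: 1, junc->tank: 5, tank->dst: 3.
Minimum is 1.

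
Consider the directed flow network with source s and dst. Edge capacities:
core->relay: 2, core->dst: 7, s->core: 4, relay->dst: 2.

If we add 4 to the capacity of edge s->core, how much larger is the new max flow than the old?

4

Original max flow = 4.
After raising cap(s->core), augmenting paths through that edge carry 4 more units.
New max flow = 8. Increase = 4.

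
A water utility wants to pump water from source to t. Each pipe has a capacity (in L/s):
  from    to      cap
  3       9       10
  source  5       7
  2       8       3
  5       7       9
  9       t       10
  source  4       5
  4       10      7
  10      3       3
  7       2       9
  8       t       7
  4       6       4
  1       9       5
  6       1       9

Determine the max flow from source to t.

Augment source→4→6→1→9→t: bottleneck 4. Total 4.
Augment source→4→10→3→9→t: bottleneck 1. Total 5.
Augment source→5→7→2→8→t: bottleneck 3. Total 8.
No augmenting path remains in the residual graph.

8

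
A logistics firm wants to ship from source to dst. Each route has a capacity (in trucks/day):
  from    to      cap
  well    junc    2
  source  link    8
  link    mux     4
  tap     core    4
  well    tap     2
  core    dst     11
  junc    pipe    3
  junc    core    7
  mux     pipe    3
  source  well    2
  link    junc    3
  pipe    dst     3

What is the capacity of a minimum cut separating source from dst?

8

Max flow = 8 (via 3 augmenting paths).
In the residual at optimum, the set reachable from source is {link, mux, source}.
Cut edges: source→well (cap 2), link→junc (cap 3), mux→pipe (cap 3). Sum = 8.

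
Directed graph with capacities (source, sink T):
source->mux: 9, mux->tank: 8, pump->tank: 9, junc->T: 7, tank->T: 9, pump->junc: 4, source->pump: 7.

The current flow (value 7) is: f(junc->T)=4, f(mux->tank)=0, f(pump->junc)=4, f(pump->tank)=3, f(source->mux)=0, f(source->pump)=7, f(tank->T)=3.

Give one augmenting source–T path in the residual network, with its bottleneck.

Residual along source->mux->tank->T: source->mux: 9, mux->tank: 8, tank->T: 6.
Bottleneck = min = 6.

source->mux->tank->T, bottleneck 6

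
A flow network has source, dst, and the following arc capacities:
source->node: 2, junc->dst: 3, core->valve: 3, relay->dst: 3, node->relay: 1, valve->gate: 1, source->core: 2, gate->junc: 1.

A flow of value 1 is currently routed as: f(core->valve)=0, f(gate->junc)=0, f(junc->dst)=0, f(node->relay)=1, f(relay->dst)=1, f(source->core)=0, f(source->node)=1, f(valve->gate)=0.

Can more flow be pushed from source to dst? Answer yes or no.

Yes

Residual path source->core->valve->gate->junc->dst has bottleneck 1 > 0.
Pushing 1 along it raises the flow to 2, so the given flow is not maximum.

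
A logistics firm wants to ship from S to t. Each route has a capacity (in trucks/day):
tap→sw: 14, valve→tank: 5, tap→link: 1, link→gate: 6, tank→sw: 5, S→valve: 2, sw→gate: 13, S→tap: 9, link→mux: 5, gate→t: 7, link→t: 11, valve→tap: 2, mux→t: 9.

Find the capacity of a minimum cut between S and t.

8

Max flow = 8 (via 2 augmenting paths).
In the residual at optimum, the set reachable from S is {S, gate, sw, tank, tap, valve}.
Cut edges: tap→link (cap 1), gate→t (cap 7). Sum = 8.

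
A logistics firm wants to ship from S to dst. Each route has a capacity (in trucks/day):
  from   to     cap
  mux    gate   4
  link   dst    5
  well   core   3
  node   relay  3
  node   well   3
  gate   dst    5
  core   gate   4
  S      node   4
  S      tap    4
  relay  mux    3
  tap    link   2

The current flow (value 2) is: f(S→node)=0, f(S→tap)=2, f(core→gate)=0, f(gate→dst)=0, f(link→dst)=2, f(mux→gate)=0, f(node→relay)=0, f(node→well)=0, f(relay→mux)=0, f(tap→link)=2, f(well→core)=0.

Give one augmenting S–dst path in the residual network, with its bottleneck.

Residual along S→node→relay→mux→gate→dst: S→node: 4, node→relay: 3, relay→mux: 3, mux→gate: 4, gate→dst: 5.
Bottleneck = min = 3.

S→node→relay→mux→gate→dst, bottleneck 3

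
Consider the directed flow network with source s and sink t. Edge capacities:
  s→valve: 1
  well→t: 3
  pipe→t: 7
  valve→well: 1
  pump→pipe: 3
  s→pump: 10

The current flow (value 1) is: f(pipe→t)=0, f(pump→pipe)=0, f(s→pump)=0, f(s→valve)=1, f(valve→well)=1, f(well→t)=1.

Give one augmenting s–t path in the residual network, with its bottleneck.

s→pump→pipe→t, bottleneck 3

Residual along s→pump→pipe→t: s→pump: 10, pump→pipe: 3, pipe→t: 7.
Bottleneck = min = 3.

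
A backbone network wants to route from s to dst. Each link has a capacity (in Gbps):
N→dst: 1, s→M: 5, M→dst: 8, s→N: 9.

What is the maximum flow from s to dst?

6

Augment s→N→dst: bottleneck 1. Total 1.
Augment s→M→dst: bottleneck 5. Total 6.
No augmenting path remains in the residual graph.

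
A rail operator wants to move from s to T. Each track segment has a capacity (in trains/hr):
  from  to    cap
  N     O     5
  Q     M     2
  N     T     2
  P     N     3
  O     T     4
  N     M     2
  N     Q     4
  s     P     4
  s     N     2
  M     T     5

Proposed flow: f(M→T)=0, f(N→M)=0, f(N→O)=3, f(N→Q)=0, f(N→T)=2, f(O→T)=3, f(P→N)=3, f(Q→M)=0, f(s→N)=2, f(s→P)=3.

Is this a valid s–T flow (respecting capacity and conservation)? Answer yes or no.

Yes

Every edge has 0 ≤ f(e) ≤ cap(e).
At each intermediate node, inflow equals outflow.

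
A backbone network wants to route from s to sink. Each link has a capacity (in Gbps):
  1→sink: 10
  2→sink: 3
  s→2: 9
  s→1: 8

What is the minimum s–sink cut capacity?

Max flow = 11 (via 2 augmenting paths).
In the residual at optimum, the set reachable from s is {2, s}.
Cut edges: s→1 (cap 8), 2→sink (cap 3). Sum = 11.

11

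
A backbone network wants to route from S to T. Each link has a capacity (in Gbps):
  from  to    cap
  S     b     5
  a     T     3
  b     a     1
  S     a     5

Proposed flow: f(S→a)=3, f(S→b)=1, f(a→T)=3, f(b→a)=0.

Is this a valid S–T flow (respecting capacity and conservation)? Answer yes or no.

Conservation fails at b: inflow 1 ≠ outflow 0.

No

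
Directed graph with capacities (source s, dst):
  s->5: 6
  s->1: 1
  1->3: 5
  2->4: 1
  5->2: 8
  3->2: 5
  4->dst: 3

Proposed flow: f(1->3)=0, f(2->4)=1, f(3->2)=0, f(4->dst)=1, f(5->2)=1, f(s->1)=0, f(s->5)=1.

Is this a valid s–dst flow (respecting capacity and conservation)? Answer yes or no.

Every edge has 0 ≤ f(e) ≤ cap(e).
At each intermediate node, inflow equals outflow.

Yes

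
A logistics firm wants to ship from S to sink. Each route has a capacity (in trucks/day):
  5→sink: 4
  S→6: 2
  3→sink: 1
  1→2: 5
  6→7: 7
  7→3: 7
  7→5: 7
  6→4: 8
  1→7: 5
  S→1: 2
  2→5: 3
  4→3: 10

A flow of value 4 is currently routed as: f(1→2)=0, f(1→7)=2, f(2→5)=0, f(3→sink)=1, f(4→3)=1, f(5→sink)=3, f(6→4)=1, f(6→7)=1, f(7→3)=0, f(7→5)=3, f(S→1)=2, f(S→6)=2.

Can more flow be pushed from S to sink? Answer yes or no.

Residual reachable from S: {S}; sink is not reachable.
Saturated cut: S→6, S→1 with total capacity 4 = current flow value. Flow is maximum.

No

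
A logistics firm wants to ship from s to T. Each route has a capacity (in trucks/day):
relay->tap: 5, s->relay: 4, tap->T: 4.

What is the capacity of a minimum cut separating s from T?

4

Max flow = 4 (via 1 augmenting path).
In the residual at optimum, the set reachable from s is {s}.
Cut edges: s->relay (cap 4). Sum = 4.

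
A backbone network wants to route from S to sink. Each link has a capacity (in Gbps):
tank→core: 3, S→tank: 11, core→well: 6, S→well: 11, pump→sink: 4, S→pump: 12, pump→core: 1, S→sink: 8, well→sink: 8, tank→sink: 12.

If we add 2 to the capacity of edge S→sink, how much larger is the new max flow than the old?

2

Original max flow = 31.
After raising cap(S→sink), augmenting paths through that edge carry 2 more units.
New max flow = 33. Increase = 2.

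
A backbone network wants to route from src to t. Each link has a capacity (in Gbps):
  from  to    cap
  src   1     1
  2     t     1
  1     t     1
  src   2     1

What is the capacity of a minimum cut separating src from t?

Max flow = 2 (via 2 augmenting paths).
In the residual at optimum, the set reachable from src is {src}.
Cut edges: src->1 (cap 1), src->2 (cap 1). Sum = 2.

2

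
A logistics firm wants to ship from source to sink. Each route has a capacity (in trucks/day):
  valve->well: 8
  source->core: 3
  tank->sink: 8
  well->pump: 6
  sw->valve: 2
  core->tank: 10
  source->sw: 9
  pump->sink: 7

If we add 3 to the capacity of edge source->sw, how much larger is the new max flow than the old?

Original max flow = 5.
Edge source->sw does not cross the min cut (source side {source, sw}), so extra capacity there cannot help.
New max flow = 5. Increase = 0.

0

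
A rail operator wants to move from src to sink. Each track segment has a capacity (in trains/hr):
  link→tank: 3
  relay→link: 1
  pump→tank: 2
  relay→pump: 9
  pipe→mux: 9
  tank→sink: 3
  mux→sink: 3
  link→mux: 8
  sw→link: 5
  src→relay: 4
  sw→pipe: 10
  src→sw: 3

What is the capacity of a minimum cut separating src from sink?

Max flow = 6 (via 3 augmenting paths).
In the residual at optimum, the set reachable from src is {pump, relay, src}.
Cut edges: src→sw (cap 3), relay→link (cap 1), pump→tank (cap 2). Sum = 6.

6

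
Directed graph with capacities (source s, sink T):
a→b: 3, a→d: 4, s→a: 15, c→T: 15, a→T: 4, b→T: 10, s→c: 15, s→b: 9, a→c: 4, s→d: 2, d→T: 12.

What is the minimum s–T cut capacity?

35

Max flow = 35 (via 6 augmenting paths).
In the residual at optimum, the set reachable from s is {a, b, c, s}.
Cut edges: s→d (cap 2), a→d (cap 4), a→T (cap 4), c→T (cap 15), b→T (cap 10). Sum = 35.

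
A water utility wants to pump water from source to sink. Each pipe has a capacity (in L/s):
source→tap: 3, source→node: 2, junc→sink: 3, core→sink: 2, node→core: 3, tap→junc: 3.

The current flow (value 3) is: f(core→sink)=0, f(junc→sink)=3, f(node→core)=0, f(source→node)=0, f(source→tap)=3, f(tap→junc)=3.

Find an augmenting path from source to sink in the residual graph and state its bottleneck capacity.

source→node→core→sink, bottleneck 2

Residual along source→node→core→sink: source→node: 2, node→core: 3, core→sink: 2.
Bottleneck = min = 2.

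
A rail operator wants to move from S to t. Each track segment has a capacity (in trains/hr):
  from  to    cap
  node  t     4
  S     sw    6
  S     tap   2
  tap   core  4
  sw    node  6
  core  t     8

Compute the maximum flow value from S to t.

6

Augment S→tap→core→t: bottleneck 2. Total 2.
Augment S→sw→node→t: bottleneck 4. Total 6.
No augmenting path remains in the residual graph.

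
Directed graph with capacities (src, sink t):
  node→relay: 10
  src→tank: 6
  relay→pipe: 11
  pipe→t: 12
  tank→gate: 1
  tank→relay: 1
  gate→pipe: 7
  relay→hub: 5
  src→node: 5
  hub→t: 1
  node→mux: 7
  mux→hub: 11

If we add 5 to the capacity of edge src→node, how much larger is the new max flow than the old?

Original max flow = 7.
After raising cap(src→node), augmenting paths through that edge carry 5 more units.
New max flow = 12. Increase = 5.

5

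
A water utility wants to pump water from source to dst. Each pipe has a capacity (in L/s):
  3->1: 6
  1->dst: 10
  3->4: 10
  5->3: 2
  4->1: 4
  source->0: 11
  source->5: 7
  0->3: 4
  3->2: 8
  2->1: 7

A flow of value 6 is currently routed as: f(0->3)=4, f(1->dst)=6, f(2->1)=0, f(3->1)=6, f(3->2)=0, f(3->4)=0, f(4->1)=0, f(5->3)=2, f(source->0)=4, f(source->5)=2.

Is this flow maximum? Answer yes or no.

Yes

Residual reachable from source: {0, 5, source}; dst is not reachable.
Saturated cut: 0->3, 5->3 with total capacity 6 = current flow value. Flow is maximum.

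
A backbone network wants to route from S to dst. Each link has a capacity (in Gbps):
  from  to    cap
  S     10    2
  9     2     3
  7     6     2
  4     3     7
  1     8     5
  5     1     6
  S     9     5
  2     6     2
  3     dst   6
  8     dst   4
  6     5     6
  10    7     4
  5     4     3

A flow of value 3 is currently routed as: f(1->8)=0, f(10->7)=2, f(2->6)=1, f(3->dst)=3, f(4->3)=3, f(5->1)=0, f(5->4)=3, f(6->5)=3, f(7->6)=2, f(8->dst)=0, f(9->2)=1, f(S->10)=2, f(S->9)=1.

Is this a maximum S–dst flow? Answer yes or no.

Residual path S->9->2->6->5->1->8->dst has bottleneck 1 > 0.
Pushing 1 along it raises the flow to 4, so the given flow is not maximum.

No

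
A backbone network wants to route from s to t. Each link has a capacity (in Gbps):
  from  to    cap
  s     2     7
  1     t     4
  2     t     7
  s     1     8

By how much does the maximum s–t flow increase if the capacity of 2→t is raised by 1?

0

Original max flow = 11.
Edge 2→t does not cross the min cut (source side {1, s}), so extra capacity there cannot help.
New max flow = 11. Increase = 0.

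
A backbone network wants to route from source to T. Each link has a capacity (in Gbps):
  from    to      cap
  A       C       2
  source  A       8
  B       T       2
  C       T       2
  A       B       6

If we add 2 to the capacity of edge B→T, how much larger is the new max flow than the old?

2

Original max flow = 4.
After raising cap(B→T), augmenting paths through that edge carry 2 more units.
New max flow = 6. Increase = 2.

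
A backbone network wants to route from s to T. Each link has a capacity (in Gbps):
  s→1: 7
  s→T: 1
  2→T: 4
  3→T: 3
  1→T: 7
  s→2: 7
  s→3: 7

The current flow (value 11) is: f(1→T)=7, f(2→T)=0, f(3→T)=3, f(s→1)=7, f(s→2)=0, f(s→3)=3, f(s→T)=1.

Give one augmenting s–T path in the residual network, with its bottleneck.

s→2→T, bottleneck 4

Residual along s→2→T: s→2: 7, 2→T: 4.
Bottleneck = min = 4.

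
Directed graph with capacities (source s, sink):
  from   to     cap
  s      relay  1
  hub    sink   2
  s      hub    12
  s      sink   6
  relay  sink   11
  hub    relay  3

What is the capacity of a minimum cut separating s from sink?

Max flow = 12 (via 4 augmenting paths).
In the residual at optimum, the set reachable from s is {hub, s}.
Cut edges: s->relay (cap 1), s->sink (cap 6), hub->relay (cap 3), hub->sink (cap 2). Sum = 12.

12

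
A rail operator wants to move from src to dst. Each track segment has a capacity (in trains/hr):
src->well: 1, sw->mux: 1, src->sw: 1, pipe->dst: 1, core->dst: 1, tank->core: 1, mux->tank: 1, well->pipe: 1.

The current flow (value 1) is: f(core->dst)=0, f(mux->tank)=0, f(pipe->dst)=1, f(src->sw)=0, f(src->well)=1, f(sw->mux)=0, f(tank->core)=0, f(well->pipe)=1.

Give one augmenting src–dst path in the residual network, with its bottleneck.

Residual along src->sw->mux->tank->core->dst: src->sw: 1, sw->mux: 1, mux->tank: 1, tank->core: 1, core->dst: 1.
Bottleneck = min = 1.

src->sw->mux->tank->core->dst, bottleneck 1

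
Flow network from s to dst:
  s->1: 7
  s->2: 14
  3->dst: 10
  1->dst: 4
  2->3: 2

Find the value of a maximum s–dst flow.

6

Augment s->1->dst: bottleneck 4. Total 4.
Augment s->2->3->dst: bottleneck 2. Total 6.
No augmenting path remains in the residual graph.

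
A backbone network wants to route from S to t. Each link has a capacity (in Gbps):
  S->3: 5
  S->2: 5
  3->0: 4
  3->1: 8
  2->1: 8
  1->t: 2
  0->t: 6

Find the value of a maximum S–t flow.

Augment S->2->1->t: bottleneck 2. Total 2.
Augment S->3->0->t: bottleneck 4. Total 6.
No augmenting path remains in the residual graph.

6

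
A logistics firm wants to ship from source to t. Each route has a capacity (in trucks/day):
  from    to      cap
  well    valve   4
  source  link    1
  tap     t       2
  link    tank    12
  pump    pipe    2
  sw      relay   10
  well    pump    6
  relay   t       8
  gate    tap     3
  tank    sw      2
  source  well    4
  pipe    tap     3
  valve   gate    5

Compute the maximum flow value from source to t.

Augment source->link->tank->sw->relay->t: bottleneck 1. Total 1.
Augment source->well->pump->pipe->tap->t: bottleneck 2. Total 3.
No augmenting path remains in the residual graph.

3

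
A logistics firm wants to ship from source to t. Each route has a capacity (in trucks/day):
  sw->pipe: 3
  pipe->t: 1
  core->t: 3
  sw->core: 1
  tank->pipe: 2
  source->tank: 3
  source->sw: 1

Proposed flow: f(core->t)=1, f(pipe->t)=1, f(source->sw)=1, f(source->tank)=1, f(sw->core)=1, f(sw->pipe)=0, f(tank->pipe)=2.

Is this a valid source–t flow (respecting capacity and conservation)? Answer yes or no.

No

Conservation fails at tank: inflow 1 ≠ outflow 2.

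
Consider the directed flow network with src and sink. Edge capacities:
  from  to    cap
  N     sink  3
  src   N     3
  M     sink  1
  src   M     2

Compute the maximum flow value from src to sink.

4

Augment src→M→sink: bottleneck 1. Total 1.
Augment src→N→sink: bottleneck 3. Total 4.
No augmenting path remains in the residual graph.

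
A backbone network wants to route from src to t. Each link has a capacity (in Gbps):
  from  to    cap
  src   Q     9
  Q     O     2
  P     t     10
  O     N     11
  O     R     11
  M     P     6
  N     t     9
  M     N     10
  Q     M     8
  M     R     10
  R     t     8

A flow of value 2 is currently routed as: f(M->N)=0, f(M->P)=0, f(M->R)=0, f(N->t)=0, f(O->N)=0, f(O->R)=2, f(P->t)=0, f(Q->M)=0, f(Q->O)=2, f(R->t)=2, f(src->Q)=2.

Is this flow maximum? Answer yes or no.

Residual path src->Q->M->R->t has bottleneck 6 > 0.
Pushing 6 along it raises the flow to 8, so the given flow is not maximum.

No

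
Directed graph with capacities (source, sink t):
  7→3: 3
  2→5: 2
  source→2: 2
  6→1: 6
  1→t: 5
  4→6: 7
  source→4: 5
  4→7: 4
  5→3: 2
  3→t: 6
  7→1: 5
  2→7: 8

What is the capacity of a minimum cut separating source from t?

Max flow = 7 (via 2 augmenting paths).
In the residual at optimum, the set reachable from source is {source}.
Cut edges: source→4 (cap 5), source→2 (cap 2). Sum = 7.

7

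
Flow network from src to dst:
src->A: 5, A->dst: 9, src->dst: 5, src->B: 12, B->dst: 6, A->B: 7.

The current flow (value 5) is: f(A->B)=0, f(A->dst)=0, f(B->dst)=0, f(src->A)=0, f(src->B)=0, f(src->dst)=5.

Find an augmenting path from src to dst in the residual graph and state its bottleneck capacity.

src->A->dst, bottleneck 5

Residual along src->A->dst: src->A: 5, A->dst: 9.
Bottleneck = min = 5.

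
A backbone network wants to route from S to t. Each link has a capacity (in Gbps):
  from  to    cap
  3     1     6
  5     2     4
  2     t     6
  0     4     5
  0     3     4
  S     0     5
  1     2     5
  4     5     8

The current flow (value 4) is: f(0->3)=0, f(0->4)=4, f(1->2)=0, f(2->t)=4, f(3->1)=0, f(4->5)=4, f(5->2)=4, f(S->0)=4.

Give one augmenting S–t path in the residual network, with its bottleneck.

S->0->3->1->2->t, bottleneck 1

Residual along S->0->3->1->2->t: S->0: 1, 0->3: 4, 3->1: 6, 1->2: 5, 2->t: 2.
Bottleneck = min = 1.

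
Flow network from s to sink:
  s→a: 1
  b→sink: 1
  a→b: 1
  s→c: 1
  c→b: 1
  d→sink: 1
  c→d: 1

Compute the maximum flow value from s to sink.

2

Augment s→c→d→sink: bottleneck 1. Total 1.
Augment s→a→b→sink: bottleneck 1. Total 2.
No augmenting path remains in the residual graph.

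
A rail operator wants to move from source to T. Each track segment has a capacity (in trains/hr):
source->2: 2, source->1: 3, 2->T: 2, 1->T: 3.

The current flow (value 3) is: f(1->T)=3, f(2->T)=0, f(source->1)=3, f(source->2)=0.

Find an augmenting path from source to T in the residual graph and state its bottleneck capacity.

source->2->T, bottleneck 2

Residual along source->2->T: source->2: 2, 2->T: 2.
Bottleneck = min = 2.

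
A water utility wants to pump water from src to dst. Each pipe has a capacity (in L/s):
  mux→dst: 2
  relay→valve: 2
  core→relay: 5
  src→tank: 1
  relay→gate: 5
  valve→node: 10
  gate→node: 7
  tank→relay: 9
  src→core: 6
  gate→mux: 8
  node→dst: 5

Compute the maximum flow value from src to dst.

6

Augment src→core→relay→valve→node→dst: bottleneck 2. Total 2.
Augment src→core→relay→gate→node→dst: bottleneck 3. Total 5.
Augment src→tank→relay→gate→mux→dst: bottleneck 1. Total 6.
No augmenting path remains in the residual graph.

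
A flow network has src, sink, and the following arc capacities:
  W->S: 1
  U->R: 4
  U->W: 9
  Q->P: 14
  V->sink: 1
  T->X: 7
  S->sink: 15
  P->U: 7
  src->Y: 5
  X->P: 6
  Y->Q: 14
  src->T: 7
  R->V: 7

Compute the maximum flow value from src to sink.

Augment src->T->X->P->U->W->S->sink: bottleneck 1. Total 1.
Augment src->T->X->P->U->R->V->sink: bottleneck 1. Total 2.
No augmenting path remains in the residual graph.

2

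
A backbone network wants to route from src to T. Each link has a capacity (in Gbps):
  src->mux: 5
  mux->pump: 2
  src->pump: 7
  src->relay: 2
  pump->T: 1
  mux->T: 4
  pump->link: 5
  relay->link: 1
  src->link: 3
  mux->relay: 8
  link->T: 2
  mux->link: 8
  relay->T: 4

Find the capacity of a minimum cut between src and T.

10

Max flow = 10 (via 5 augmenting paths).
In the residual at optimum, the set reachable from src is {link, pump, src}.
Cut edges: src->mux (cap 5), src->relay (cap 2), pump->T (cap 1), link->T (cap 2). Sum = 10.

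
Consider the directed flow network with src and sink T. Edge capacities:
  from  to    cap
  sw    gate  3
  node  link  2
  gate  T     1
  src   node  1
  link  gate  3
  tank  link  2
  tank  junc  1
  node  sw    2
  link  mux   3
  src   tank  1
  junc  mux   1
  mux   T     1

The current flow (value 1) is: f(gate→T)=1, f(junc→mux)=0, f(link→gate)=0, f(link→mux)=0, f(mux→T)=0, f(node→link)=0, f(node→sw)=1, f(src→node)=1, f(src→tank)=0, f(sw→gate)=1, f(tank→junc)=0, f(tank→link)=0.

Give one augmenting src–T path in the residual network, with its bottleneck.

src→tank→link→mux→T, bottleneck 1

Residual along src→tank→link→mux→T: src→tank: 1, tank→link: 2, link→mux: 3, mux→T: 1.
Bottleneck = min = 1.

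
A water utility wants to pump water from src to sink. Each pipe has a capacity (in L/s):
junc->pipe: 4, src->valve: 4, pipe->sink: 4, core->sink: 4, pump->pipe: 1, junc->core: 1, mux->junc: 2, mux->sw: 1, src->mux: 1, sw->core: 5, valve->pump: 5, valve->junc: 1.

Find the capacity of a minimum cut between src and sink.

Max flow = 3 (via 3 augmenting paths).
In the residual at optimum, the set reachable from src is {pump, src, valve}.
Cut edges: src->mux (cap 1), valve->junc (cap 1), pump->pipe (cap 1). Sum = 3.

3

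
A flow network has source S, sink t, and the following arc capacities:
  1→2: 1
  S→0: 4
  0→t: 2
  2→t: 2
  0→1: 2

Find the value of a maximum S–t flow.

3

Augment S→0→t: bottleneck 2. Total 2.
Augment S→0→1→2→t: bottleneck 1. Total 3.
No augmenting path remains in the residual graph.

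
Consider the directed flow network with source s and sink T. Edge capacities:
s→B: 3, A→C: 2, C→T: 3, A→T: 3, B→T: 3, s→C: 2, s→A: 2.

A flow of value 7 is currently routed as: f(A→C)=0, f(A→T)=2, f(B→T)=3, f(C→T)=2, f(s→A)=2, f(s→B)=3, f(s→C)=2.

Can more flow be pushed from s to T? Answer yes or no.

No

Residual reachable from s: {s}; T is not reachable.
Saturated cut: s→B, s→A, s→C with total capacity 7 = current flow value. Flow is maximum.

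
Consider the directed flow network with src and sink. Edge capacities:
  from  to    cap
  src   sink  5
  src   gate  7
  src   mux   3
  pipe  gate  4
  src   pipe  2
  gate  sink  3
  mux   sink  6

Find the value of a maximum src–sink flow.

11

Augment src→sink: bottleneck 5. Total 5.
Augment src→mux→sink: bottleneck 3. Total 8.
Augment src→gate→sink: bottleneck 3. Total 11.
No augmenting path remains in the residual graph.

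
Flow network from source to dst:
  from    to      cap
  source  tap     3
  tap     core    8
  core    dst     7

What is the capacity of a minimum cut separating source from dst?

Max flow = 3 (via 1 augmenting path).
In the residual at optimum, the set reachable from source is {source}.
Cut edges: source→tap (cap 3). Sum = 3.

3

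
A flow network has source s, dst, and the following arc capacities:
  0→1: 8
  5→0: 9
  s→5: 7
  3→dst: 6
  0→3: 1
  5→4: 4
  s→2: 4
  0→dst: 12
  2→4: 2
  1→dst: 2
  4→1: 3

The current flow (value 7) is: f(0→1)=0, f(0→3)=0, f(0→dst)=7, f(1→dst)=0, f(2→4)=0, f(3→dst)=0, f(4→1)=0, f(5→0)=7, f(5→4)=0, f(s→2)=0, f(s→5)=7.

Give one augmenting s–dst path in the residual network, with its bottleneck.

Residual along s→2→4→1→dst: s→2: 4, 2→4: 2, 4→1: 3, 1→dst: 2.
Bottleneck = min = 2.

s→2→4→1→dst, bottleneck 2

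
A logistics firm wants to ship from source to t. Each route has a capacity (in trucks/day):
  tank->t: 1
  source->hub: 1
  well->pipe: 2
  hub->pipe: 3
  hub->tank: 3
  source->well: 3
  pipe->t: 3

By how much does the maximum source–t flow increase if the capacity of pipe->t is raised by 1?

Original max flow = 3.
Edge pipe->t does not cross the min cut (source side {source, well}), so extra capacity there cannot help.
New max flow = 3. Increase = 0.

0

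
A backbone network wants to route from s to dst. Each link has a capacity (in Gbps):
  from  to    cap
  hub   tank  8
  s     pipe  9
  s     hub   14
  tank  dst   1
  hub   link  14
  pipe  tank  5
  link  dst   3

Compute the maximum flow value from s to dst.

Augment s→pipe→tank→dst: bottleneck 1. Total 1.
Augment s→hub→link→dst: bottleneck 3. Total 4.
No augmenting path remains in the residual graph.

4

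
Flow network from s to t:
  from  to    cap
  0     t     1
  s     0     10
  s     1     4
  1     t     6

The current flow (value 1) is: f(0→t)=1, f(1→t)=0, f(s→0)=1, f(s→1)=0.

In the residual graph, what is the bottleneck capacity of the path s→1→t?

Residual capacities along the path: s→1: 4, 1→t: 6.
Minimum is 4.

4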